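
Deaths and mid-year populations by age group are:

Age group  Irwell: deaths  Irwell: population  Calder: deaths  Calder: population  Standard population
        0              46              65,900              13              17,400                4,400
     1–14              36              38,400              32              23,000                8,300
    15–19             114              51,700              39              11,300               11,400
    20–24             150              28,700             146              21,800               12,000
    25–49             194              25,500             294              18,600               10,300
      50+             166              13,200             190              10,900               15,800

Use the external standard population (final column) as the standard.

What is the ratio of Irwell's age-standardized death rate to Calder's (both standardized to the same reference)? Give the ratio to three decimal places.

0.656

Age-specific rates per 100,000 for Irwell: 69.80, 93.75, 220.50, 522.65, 760.78, 1257.58.
For Calder: 74.71, 139.13, 345.13, 669.72, 1580.65, 1743.12.
Standard total = 62,200; weights = 0.0707, 0.1334, 0.1833, 0.1929, 0.1656, 0.2540.
Irwell: 0.0707×69.80 + 0.1334×93.75 + 0.1833×220.50 + 0.1929×522.65 + 0.1656×760.78 + 0.2540×1257.58 = 604.1245 per 100,000.
Calder: 0.0707×74.71 + 0.1334×139.13 + 0.1833×345.13 + 0.1929×669.72 + 0.1656×1580.65 + 0.2540×1743.12 = 920.8466 per 100,000.
Ratio = 604.1245 ÷ 920.8466 = 0.65605.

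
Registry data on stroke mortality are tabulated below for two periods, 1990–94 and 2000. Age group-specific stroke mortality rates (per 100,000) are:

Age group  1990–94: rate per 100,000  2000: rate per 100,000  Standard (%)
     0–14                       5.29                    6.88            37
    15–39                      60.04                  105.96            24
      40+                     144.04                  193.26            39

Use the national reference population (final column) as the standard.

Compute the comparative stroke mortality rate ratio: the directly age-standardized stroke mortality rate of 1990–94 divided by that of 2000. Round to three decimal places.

Standard weights: 0.37, 0.24, 0.39.
1990–94: 0.3700×5.29 + 0.2400×60.04 + 0.3900×144.04 = 72.5425 per 100,000.
2000: 0.3700×6.88 + 0.2400×105.96 + 0.3900×193.26 = 103.3474 per 100,000.
Ratio = 72.5425 ÷ 103.3474 = 0.70193.

0.702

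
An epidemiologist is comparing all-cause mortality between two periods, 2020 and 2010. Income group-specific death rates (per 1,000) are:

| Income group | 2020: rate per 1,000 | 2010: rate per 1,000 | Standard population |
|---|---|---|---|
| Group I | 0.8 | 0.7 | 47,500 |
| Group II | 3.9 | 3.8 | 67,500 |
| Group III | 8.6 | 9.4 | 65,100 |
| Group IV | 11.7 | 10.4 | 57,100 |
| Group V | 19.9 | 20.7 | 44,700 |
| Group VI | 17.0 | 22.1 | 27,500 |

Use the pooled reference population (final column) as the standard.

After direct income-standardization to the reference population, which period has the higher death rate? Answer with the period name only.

2010

Standard total = 309,400; weights = 0.1535, 0.2182, 0.2104, 0.1846, 0.1445, 0.0889.
2020: 0.1535×0.8 + 0.2182×3.9 + 0.2104×8.6 + 0.1846×11.7 + 0.1445×19.9 + 0.0889×17.0 = 9.3284 per 1,000.
2010: 0.1535×0.7 + 0.2182×3.8 + 0.2104×9.4 + 0.1846×10.4 + 0.1445×20.7 + 0.0889×22.1 = 9.7885 per 1,000.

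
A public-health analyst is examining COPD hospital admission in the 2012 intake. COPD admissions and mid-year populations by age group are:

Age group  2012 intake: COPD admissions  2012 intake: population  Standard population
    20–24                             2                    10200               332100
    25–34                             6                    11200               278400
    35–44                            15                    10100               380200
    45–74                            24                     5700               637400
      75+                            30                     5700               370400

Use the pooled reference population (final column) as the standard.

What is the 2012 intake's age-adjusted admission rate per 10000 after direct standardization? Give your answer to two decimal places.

27.08

Age-specific rates per 10000 for the 2012 intake: 1.96, 5.36, 14.85, 42.11, 52.63.
Standard total = 1998500; weights = 0.1662, 0.1393, 0.1902, 0.3189, 0.1853.
Standardized rate: 0.1662×1.96 + 0.1393×5.36 + 0.1902×14.85 + 0.3189×42.11 + 0.1853×52.63 = 27.0812 per 10000.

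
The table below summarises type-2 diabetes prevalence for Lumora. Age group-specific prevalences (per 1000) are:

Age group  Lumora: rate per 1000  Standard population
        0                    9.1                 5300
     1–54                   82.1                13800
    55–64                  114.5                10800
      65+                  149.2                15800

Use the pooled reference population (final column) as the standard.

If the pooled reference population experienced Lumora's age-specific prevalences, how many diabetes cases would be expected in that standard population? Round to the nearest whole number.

Expected diabetes cases = Σ (standard pop × age-specific rate ÷ 1000)
= 5300×9.1/1000 + 13800×82.1/1000 + 10800×114.5/1000 + 15800×149.2/1000
= 48.23 + 1132.98 + 1236.60 + 2357.36 = 4775.17.

4775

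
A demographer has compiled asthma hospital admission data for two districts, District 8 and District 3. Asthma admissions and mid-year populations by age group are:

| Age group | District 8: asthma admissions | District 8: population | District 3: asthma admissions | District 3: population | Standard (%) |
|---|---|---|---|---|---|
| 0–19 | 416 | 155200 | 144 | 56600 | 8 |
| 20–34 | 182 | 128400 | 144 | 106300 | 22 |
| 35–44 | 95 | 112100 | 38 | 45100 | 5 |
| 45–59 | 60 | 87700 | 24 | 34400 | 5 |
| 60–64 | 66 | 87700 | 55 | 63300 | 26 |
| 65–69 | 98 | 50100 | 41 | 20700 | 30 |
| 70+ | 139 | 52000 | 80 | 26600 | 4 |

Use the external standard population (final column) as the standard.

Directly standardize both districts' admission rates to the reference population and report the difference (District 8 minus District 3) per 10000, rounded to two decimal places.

Age-specific rates per 10000 for District 8: 26.80, 14.17, 8.47, 6.84, 7.53, 19.56, 26.73.
For District 3: 25.44, 13.55, 8.43, 6.98, 8.69, 19.81, 30.08.
Standard weights: 0.08, 0.22, 0.05, 0.05, 0.26, 0.30, 0.04.
District 8: 0.0800×26.80 + 0.2200×14.17 + 0.0500×8.47 + 0.0500×6.84 + 0.2600×7.53 + 0.3000×19.56 + 0.0400×26.73 = 14.9227 per 10000.
District 3: 0.0800×25.44 + 0.2200×13.55 + 0.0500×8.43 + 0.0500×6.98 + 0.2600×8.69 + 0.3000×19.81 + 0.0400×30.08 = 15.1898 per 10000.
Difference = 14.9227 − 15.1898 = -0.2671.

-0.27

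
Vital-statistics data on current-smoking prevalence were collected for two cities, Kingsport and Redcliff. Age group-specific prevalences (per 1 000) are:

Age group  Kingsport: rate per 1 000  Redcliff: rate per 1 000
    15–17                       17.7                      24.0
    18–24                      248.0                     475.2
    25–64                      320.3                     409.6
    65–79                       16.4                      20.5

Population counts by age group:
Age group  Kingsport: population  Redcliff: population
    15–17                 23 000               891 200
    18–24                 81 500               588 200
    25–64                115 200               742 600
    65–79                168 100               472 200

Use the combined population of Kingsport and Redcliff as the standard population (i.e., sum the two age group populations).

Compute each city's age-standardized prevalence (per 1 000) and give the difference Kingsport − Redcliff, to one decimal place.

Combined standard total = 3 082 000; weights = 0.2966, 0.2173, 0.2783, 0.2078.
Kingsport: 0.2966×17.7 + 0.2173×248.0 + 0.2783×320.3 + 0.2078×16.4 = 151.6941 per 1 000.
Redcliff: 0.2966×24.0 + 0.2173×475.2 + 0.2783×409.6 + 0.2078×20.5 = 228.6383 per 1 000.
Difference = 151.6941 − 228.6383 = -76.9442.

-76.9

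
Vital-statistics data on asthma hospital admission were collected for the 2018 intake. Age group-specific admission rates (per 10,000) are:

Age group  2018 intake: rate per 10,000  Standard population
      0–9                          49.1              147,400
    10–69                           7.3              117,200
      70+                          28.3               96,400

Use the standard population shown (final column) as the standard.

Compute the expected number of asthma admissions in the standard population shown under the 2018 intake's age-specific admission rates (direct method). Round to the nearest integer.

Expected asthma admissions = Σ (standard pop × age-specific rate ÷ 10,000)
= 147,400×49.1/10,000 + 117,200×7.3/10,000 + 96,400×28.3/10,000
= 723.73 + 85.56 + 272.81 = 1082.10.

1082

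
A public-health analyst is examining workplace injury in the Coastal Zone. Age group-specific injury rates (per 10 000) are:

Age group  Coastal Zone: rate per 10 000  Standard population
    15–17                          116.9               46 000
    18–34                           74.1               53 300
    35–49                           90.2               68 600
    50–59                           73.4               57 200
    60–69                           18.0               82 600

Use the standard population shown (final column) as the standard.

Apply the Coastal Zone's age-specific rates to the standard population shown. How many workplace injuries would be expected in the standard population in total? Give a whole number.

2120

Expected workplace injuries = Σ (standard pop × age-specific rate ÷ 10 000)
= 46 000×116.9/10 000 + 53 300×74.1/10 000 + 68 600×90.2/10 000 + 57 200×73.4/10 000 + 82 600×18.0/10 000
= 537.74 + 394.95 + 618.77 + 419.85 + 148.68 = 2119.99.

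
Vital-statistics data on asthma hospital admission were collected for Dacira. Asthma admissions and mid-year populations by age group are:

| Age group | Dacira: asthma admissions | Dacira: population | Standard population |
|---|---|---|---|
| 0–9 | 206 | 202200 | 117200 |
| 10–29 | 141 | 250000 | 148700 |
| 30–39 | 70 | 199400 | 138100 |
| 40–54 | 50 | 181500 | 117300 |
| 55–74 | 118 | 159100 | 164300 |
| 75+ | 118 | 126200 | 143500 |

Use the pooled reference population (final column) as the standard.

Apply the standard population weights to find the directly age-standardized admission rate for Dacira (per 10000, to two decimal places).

Age-specific rates per 10000 for Dacira: 10.19, 5.64, 3.51, 2.75, 7.42, 9.35.
Standard total = 829100; weights = 0.1414, 0.1794, 0.1666, 0.1415, 0.1982, 0.1731.
Standardized rate: 0.1414×10.19 + 0.1794×5.64 + 0.1666×3.51 + 0.1415×2.75 + 0.1982×7.42 + 0.1731×9.35 = 6.5143 per 10000.

6.51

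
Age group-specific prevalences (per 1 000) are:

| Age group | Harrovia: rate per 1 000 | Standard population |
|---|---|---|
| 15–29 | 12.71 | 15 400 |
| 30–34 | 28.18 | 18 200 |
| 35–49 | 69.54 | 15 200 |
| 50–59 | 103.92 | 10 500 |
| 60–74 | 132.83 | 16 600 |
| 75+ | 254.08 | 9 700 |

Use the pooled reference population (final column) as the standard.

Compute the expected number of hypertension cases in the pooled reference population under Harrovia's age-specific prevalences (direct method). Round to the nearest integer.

Expected hypertension cases = Σ (standard pop × age-specific rate ÷ 1 000)
= 15 400×12.71/1 000 + 18 200×28.18/1 000 + 15 200×69.54/1 000 + 10 500×103.92/1 000 + 16 600×132.83/1 000 + 9 700×254.08/1 000
= 195.73 + 512.88 + 1057.01 + 1091.16 + 2204.98 + 2464.58 = 7526.33.

7526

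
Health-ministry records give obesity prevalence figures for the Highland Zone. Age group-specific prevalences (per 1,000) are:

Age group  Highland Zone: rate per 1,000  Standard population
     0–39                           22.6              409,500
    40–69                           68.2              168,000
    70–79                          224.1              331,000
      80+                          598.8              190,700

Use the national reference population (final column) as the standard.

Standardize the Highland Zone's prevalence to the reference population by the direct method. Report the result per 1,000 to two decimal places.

Standard total = 1,099,200; weights = 0.3725, 0.1528, 0.3011, 0.1735.
Standardized rate: 0.3725×22.6 + 0.1528×68.2 + 0.3011×224.1 + 0.1735×598.8 = 190.2116 per 1,000.

190.21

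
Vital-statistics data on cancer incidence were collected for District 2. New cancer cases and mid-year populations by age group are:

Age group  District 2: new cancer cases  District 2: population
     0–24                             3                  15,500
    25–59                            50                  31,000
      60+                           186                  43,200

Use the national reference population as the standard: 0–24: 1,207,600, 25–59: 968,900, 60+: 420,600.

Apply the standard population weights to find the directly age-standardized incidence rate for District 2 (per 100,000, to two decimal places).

138.90

Age-specific rates per 100,000 for District 2: 19.35, 161.29, 430.56.
Standard total = 2,597,100; weights = 0.4650, 0.3731, 0.1619.
Standardized rate: 0.4650×19.35 + 0.3731×161.29 + 0.1619×430.56 = 138.9006 per 100,000.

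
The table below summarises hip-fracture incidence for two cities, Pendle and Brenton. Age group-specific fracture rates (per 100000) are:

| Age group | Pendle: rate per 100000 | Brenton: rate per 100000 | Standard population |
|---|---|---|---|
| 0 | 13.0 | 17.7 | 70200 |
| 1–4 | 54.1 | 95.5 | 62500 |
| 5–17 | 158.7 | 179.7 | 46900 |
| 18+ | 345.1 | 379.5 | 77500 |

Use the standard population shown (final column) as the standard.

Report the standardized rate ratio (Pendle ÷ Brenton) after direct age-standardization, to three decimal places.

0.854

Standard total = 257100; weights = 0.2730, 0.2431, 0.1824, 0.3014.
Pendle: 0.2730×13.0 + 0.2431×54.1 + 0.1824×158.7 + 0.3014×345.1 = 149.6777 per 100000.
Brenton: 0.2730×17.7 + 0.2431×95.5 + 0.1824×179.7 + 0.3014×379.5 = 175.2255 per 100000.
Ratio = 149.6777 ÷ 175.2255 = 0.85420.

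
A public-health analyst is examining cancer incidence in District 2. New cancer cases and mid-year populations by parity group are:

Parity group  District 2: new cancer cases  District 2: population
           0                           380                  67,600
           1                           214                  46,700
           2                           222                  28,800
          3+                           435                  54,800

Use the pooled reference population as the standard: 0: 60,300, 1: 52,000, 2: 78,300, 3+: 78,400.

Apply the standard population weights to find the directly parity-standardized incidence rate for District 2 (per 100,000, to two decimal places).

Parity-specific rates per 100,000 for District 2: 562.13, 458.24, 770.83, 793.80.
Standard total = 269,000; weights = 0.2242, 0.1933, 0.2911, 0.2914.
Standardized rate: 0.2242×562.13 + 0.1933×458.24 + 0.2911×770.83 + 0.2914×793.80 = 670.3159 per 100,000.

670.32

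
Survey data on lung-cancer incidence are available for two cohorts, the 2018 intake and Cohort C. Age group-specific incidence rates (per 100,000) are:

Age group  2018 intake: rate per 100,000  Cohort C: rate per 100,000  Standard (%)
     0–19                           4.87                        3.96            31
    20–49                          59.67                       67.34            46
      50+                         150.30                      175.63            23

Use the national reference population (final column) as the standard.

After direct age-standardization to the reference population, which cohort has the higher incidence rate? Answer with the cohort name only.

Standard weights: 0.31, 0.46, 0.23.
The 2018 intake: 0.3100×4.87 + 0.4600×59.67 + 0.2300×150.30 = 63.5269 per 100,000.
Cohort C: 0.3100×3.96 + 0.4600×67.34 + 0.2300×175.63 = 72.5989 per 100,000.

Cohort C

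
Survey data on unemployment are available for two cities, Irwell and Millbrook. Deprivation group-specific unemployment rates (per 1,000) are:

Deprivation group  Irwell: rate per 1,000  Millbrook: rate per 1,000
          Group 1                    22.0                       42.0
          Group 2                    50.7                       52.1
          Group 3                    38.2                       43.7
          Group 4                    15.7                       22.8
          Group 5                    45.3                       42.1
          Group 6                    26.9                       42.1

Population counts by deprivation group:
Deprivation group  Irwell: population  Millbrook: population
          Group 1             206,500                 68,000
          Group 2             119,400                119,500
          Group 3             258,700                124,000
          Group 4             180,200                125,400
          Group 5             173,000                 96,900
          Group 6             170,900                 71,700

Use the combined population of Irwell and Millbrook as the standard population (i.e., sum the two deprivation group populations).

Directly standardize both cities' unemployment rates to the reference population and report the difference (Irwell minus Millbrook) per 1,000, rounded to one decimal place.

Combined standard total = 1,714,200; weights = 0.1601, 0.1394, 0.2233, 0.1783, 0.1574, 0.1415.
Irwell: 0.1601×22.0 + 0.1394×50.7 + 0.2233×38.2 + 0.1783×15.7 + 0.1574×45.3 + 0.1415×26.9 = 32.8554 per 1,000.
Millbrook: 0.1601×42.0 + 0.1394×52.1 + 0.2233×43.7 + 0.1783×22.8 + 0.1574×42.1 + 0.1415×42.1 = 40.3941 per 1,000.
Difference = 32.8554 − 40.3941 = -7.5387.

-7.5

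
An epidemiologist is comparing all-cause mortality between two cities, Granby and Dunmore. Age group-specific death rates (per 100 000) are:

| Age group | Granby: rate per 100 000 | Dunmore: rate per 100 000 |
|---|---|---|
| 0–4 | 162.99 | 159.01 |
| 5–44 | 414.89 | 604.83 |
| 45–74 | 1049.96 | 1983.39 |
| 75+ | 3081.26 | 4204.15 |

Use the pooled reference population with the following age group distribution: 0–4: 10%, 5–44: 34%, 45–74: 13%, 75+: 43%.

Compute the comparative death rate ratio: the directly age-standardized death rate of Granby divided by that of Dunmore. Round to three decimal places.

Standard weights: 0.10, 0.34, 0.13, 0.43.
Granby: 0.1000×162.99 + 0.3400×414.89 + 0.1300×1049.96 + 0.4300×3081.26 = 1618.7982 per 100 000.
Dunmore: 0.1000×159.01 + 0.3400×604.83 + 0.1300×1983.39 + 0.4300×4204.15 = 2287.1684 per 100 000.
Ratio = 1618.7982 ÷ 2287.1684 = 0.70777.

0.708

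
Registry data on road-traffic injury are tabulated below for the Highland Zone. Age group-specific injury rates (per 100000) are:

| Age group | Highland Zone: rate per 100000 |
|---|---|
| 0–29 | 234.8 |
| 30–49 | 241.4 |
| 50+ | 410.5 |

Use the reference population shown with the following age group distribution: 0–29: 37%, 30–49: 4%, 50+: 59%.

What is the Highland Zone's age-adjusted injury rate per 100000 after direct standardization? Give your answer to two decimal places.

Standard weights: 0.37, 0.04, 0.59.
Standardized rate: 0.3700×234.8 + 0.0400×241.4 + 0.5900×410.5 = 338.7270 per 100000.

338.73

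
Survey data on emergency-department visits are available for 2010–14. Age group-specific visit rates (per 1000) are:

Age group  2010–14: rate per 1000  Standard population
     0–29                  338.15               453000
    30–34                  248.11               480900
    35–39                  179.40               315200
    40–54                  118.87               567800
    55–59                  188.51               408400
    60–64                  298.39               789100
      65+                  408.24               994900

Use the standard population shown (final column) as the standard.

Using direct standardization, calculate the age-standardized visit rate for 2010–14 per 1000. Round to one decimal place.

278.1

Standard total = 4009300; weights = 0.1130, 0.1199, 0.0786, 0.1416, 0.1019, 0.1968, 0.2481.
Standardized rate: 0.1130×338.15 + 0.1199×248.11 + 0.0786×179.40 + 0.1416×118.87 + 0.1019×188.51 + 0.1968×298.39 + 0.2481×408.24 = 278.1394 per 1000.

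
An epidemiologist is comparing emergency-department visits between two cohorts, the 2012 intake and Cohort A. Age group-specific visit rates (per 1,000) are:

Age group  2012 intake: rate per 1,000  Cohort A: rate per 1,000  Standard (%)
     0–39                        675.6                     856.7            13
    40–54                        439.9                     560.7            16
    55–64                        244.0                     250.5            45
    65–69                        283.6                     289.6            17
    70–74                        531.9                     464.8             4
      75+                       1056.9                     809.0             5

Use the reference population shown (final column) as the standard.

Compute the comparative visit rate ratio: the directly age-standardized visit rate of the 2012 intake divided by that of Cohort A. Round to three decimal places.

0.925

Standard weights: 0.13, 0.16, 0.45, 0.17, 0.04, 0.05.
The 2012 intake: 0.1300×675.6 + 0.1600×439.9 + 0.4500×244.0 + 0.1700×283.6 + 0.0400×531.9 + 0.0500×1056.9 = 390.3450 per 1,000.
Cohort A: 0.1300×856.7 + 0.1600×560.7 + 0.4500×250.5 + 0.1700×289.6 + 0.0400×464.8 + 0.0500×809.0 = 422.0820 per 1,000.
Ratio = 390.3450 ÷ 422.0820 = 0.92481.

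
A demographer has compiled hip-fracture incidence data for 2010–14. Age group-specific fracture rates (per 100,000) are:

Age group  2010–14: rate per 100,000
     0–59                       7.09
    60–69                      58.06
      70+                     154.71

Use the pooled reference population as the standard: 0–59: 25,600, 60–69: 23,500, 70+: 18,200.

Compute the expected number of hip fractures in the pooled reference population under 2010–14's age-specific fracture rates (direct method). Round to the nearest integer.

Expected hip fractures = Σ (standard pop × age-specific rate ÷ 100,000)
= 25,600×7.09/100,000 + 23,500×58.06/100,000 + 18,200×154.71/100,000
= 1.82 + 13.64 + 28.16 = 43.62.

44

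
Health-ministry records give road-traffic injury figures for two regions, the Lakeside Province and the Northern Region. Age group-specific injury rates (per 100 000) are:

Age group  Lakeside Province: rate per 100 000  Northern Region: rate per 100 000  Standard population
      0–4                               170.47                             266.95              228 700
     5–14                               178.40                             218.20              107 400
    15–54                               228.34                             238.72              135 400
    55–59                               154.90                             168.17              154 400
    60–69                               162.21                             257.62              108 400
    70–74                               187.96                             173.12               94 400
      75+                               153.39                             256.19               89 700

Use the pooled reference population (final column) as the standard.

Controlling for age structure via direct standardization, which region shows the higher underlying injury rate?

Northern Region

Standard total = 918 400; weights = 0.2490, 0.1169, 0.1474, 0.1681, 0.1180, 0.1028, 0.0977.
The Lakeside Province: 0.2490×170.47 + 0.1169×178.40 + 0.1474×228.34 + 0.1681×154.90 + 0.1180×162.21 + 0.1028×187.96 + 0.0977×153.39 = 176.4662 per 100 000.
The Northern Region: 0.2490×266.95 + 0.1169×218.20 + 0.1474×238.72 + 0.1681×168.17 + 0.1180×257.62 + 0.1028×173.12 + 0.0977×256.19 = 228.6836 per 100 000.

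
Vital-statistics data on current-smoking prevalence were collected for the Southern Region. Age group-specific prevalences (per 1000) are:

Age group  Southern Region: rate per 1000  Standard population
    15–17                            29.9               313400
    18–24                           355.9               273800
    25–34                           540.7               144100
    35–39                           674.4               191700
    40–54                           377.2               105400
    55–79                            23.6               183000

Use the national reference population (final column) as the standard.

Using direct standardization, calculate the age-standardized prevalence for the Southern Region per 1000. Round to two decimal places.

Standard total = 1211400; weights = 0.2587, 0.2260, 0.1190, 0.1582, 0.0870, 0.1511.
Standardized rate: 0.2587×29.9 + 0.2260×355.9 + 0.1190×540.7 + 0.1582×674.4 + 0.0870×377.2 + 0.1511×23.6 = 295.5994 per 1000.

295.60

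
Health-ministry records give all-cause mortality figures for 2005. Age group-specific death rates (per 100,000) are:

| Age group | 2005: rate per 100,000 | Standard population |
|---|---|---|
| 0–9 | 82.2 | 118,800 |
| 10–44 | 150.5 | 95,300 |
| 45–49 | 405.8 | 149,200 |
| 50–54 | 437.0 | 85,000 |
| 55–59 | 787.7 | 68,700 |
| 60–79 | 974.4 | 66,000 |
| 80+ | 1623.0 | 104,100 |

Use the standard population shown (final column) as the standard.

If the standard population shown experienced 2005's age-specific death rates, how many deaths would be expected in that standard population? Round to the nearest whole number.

Expected deaths = Σ (standard pop × age-specific rate ÷ 100,000)
= 118,800×82.2/100,000 + 95,300×150.5/100,000 + 149,200×405.8/100,000 + 85,000×437.0/100,000 + 68,700×787.7/100,000 + 66,000×974.4/100,000 + 104,100×1623.0/100,000
= 97.65 + 143.43 + 605.45 + 371.45 + 541.15 + 643.10 + 1689.54 = 4091.78.

4092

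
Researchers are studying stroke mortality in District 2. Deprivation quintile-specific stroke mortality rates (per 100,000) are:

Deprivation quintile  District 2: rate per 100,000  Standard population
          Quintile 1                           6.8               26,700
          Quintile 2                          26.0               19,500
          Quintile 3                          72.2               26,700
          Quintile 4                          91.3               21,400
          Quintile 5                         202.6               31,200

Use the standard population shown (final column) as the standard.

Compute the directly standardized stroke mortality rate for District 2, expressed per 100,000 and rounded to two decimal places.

Standard total = 125,500; weights = 0.2127, 0.1554, 0.2127, 0.1705, 0.2486.
Standardized rate: 0.2127×6.8 + 0.1554×26.0 + 0.2127×72.2 + 0.1705×91.3 + 0.2486×202.6 = 86.7828 per 100,000.

86.78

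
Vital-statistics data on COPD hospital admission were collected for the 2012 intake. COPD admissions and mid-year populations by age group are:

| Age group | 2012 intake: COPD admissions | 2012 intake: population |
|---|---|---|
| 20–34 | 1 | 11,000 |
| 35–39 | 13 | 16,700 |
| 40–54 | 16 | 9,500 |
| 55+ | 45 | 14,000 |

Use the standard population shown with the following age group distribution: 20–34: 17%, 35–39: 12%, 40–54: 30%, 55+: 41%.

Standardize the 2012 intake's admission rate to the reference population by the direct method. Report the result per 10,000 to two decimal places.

19.32

Age-specific rates per 10,000 for the 2012 intake: 0.91, 7.78, 16.84, 32.14.
Standard weights: 0.17, 0.12, 0.30, 0.41.
Standardized rate: 0.1700×0.91 + 0.1200×7.78 + 0.3000×16.84 + 0.4100×32.14 = 19.3199 per 10,000.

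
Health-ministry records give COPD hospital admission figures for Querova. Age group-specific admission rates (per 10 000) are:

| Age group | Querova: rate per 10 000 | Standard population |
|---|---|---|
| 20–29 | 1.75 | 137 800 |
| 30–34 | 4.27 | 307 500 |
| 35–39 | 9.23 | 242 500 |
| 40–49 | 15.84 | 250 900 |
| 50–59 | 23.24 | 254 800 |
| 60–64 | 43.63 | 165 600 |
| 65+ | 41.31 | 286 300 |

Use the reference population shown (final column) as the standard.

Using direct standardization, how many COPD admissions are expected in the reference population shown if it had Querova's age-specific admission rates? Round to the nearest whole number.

Expected COPD admissions = Σ (standard pop × age-specific rate ÷ 10 000)
= 137 800×1.75/10 000 + 307 500×4.27/10 000 + 242 500×9.23/10 000 + 250 900×15.84/10 000 + 254 800×23.24/10 000 + 165 600×43.63/10 000 + 286 300×41.31/10 000
= 24.11 + 131.30 + 223.83 + 397.43 + 592.16 + 722.51 + 1182.71 = 3274.04.

3274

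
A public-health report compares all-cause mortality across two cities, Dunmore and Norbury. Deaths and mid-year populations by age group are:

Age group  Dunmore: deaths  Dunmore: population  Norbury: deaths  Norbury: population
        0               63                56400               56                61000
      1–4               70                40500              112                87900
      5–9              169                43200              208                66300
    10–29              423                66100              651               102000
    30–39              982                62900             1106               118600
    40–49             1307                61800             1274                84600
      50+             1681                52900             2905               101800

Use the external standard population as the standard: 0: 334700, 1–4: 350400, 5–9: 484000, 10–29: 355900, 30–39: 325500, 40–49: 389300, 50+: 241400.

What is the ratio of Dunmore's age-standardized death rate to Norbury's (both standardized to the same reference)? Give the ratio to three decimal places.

1.286

Age-specific rates per 100000 for Dunmore: 111.70, 172.84, 391.20, 639.94, 1561.21, 2114.89, 3177.69.
For Norbury: 91.80, 127.42, 313.73, 638.24, 932.55, 1505.91, 2853.63.
Standard total = 2481200; weights = 0.1349, 0.1412, 0.1951, 0.1434, 0.1312, 0.1569, 0.0973.
Dunmore: 0.1349×111.70 + 0.1412×172.84 + 0.1951×391.20 + 0.1434×639.94 + 0.1312×1561.21 + 0.1569×2114.89 + 0.0973×3177.69 = 1053.3777 per 100000.
Norbury: 0.1349×91.80 + 0.1412×127.42 + 0.1951×313.73 + 0.1434×638.24 + 0.1312×932.55 + 0.1569×1505.91 + 0.0973×2853.63 = 819.3724 per 100000.
Ratio = 1053.3777 ÷ 819.3724 = 1.28559.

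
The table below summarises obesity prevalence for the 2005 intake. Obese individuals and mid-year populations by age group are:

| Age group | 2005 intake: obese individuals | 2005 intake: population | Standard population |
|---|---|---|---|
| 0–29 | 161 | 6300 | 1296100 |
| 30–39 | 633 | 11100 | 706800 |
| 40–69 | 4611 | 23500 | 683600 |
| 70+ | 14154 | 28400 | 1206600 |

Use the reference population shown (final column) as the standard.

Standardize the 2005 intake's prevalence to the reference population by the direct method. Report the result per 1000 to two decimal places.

207.78

Age-specific rates per 1000 for the 2005 intake: 25.556, 57.027, 196.213, 498.380.
Standard total = 3893100; weights = 0.3329, 0.1816, 0.1756, 0.3099.
Standardized rate: 0.3329×25.556 + 0.1816×57.027 + 0.1756×196.213 + 0.3099×498.380 = 207.7794 per 1000.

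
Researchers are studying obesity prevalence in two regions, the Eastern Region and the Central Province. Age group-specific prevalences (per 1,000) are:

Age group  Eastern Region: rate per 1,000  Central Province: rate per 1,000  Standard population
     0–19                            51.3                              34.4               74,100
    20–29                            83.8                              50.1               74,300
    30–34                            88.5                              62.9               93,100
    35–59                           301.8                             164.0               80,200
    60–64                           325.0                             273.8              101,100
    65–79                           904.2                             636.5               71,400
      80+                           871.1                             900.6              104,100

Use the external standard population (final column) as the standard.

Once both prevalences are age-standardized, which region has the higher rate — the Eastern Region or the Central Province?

Standard total = 598,300; weights = 0.1239, 0.1242, 0.1556, 0.1340, 0.1690, 0.1193, 0.1740.
The Eastern Region: 0.1239×51.3 + 0.1242×83.8 + 0.1556×88.5 + 0.1340×301.8 + 0.1690×325.0 + 0.1193×904.2 + 0.1740×871.1 = 385.3757 per 1,000.
The Central Province: 0.1239×34.4 + 0.1242×50.1 + 0.1556×62.9 + 0.1340×164.0 + 0.1690×273.8 + 0.1193×636.5 + 0.1740×900.6 = 321.1767 per 1,000.

Eastern Region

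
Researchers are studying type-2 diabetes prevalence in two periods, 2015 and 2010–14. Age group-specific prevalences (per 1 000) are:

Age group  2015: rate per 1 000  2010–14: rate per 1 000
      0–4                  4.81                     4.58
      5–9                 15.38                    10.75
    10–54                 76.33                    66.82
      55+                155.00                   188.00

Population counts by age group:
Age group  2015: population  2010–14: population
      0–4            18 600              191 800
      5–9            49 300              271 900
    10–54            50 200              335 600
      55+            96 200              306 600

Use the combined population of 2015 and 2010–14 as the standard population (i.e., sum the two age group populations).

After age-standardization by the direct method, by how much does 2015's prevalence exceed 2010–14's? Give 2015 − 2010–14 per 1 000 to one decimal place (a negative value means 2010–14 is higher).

Combined standard total = 1 320 200; weights = 0.1594, 0.2433, 0.2922, 0.3051.
2015: 0.1594×4.81 + 0.2433×15.38 + 0.2922×76.33 + 0.3051×155.00 = 74.1056 per 1 000.
2010–14: 0.1594×4.58 + 0.2433×10.75 + 0.2922×66.82 + 0.3051×188.00 = 80.2318 per 1 000.
Difference = 74.1056 − 80.2318 = -6.1263.

-6.1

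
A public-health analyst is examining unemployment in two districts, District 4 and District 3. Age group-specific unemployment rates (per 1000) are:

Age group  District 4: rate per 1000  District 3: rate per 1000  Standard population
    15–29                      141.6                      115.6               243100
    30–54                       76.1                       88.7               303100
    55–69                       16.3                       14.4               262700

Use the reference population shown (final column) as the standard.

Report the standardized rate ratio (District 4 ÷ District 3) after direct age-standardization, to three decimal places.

1.051

Standard total = 808900; weights = 0.3005, 0.3747, 0.3248.
District 4: 0.3005×141.6 + 0.3747×76.1 + 0.3248×16.3 = 76.3640 per 1000.
District 3: 0.3005×115.6 + 0.3747×88.7 + 0.3248×14.4 = 72.6545 per 1000.
Ratio = 76.3640 ÷ 72.6545 = 1.05106.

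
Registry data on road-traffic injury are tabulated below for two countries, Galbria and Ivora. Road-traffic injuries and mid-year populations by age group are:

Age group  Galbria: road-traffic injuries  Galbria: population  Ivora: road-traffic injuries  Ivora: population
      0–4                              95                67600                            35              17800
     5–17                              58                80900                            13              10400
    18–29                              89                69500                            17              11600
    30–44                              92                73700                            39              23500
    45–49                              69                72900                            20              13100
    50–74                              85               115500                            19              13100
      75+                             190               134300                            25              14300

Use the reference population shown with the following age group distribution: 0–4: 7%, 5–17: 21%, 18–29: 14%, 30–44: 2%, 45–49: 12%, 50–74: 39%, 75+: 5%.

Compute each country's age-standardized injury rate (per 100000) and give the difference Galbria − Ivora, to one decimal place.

Age-specific rates per 100000 for Galbria: 140.53, 71.69, 128.06, 124.83, 94.65, 73.59, 141.47.
For Ivora: 196.63, 125.00, 146.55, 165.96, 152.67, 145.04, 174.83.
Standard weights: 0.07, 0.21, 0.14, 0.02, 0.12, 0.39, 0.05.
Galbria: 0.0700×140.53 + 0.2100×71.69 + 0.1400×128.06 + 0.0200×124.83 + 0.1200×94.65 + 0.3900×73.59 + 0.0500×141.47 = 92.4506 per 100000.
Ivora: 0.0700×196.63 + 0.2100×125.00 + 0.1400×146.55 + 0.0200×165.96 + 0.1200×152.67 + 0.3900×145.04 + 0.0500×174.83 = 147.4772 per 100000.
Difference = 92.4506 − 147.4772 = -55.0266.

-55.0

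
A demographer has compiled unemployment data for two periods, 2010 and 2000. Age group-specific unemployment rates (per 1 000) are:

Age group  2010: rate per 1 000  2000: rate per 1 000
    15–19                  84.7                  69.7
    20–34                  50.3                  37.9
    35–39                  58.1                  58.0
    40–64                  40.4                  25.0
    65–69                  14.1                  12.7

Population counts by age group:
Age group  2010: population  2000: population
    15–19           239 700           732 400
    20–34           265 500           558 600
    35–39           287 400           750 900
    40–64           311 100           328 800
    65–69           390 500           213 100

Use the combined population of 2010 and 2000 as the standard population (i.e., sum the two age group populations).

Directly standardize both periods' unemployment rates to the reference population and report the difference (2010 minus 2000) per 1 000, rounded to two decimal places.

8.73

Combined standard total = 4 078 000; weights = 0.2384, 0.2021, 0.2546, 0.1569, 0.1480.
2010: 0.2384×84.7 + 0.2021×50.3 + 0.2546×58.1 + 0.1569×40.4 + 0.1480×14.1 = 53.5746 per 1 000.
2000: 0.2384×69.7 + 0.2021×37.9 + 0.2546×58.0 + 0.1569×25.0 + 0.1480×12.7 = 44.8439 per 1 000.
Difference = 53.5746 − 44.8439 = 8.7307.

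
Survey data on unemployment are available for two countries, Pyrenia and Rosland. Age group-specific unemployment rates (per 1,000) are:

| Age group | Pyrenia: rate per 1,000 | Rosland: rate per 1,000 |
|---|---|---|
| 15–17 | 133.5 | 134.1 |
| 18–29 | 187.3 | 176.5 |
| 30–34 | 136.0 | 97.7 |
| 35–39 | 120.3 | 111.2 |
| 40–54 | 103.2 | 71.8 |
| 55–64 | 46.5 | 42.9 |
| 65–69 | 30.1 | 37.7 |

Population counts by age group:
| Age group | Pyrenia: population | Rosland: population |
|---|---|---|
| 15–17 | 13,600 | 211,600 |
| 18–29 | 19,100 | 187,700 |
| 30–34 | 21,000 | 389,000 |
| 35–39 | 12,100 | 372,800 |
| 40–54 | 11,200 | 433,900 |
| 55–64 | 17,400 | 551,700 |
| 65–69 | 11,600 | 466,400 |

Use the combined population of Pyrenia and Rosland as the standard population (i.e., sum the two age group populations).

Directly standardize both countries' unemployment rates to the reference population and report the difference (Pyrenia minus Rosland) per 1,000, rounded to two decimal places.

Combined standard total = 2,719,100; weights = 0.0828, 0.0761, 0.1508, 0.1416, 0.1637, 0.2093, 0.1758.
Pyrenia: 0.0828×133.5 + 0.0761×187.3 + 0.1508×136.0 + 0.1416×120.3 + 0.1637×103.2 + 0.2093×46.5 + 0.1758×30.1 = 94.7544 per 1,000.
Rosland: 0.0828×134.1 + 0.0761×176.5 + 0.1508×97.7 + 0.1416×111.2 + 0.1637×71.8 + 0.2093×42.9 + 0.1758×37.7 = 82.3620 per 1,000.
Difference = 94.7544 − 82.3620 = 12.3923.

12.39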